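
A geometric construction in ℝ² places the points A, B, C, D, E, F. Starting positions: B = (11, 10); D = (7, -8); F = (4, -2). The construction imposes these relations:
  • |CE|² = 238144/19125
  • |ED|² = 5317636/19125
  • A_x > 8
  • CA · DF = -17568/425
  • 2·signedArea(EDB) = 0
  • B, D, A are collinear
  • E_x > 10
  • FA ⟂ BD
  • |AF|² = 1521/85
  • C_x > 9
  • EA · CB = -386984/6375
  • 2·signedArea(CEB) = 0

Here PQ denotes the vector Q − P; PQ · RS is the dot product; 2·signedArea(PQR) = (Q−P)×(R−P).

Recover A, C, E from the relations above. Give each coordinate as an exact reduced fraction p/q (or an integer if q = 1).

1. A_x = 691/85  [B, D, A are collinear ∩ FA ⟂ BD]
2. A_y = -248/85  [B, D, A are collinear ∩ FA ⟂ BD]
   → A = (691/85, -248/85)
3. E_x = 13537/1275  [line -18·x + 4·y + 158 = 0 ∩ |ED|² = 5317636/19125]
4. E_y = 3518/425  [line -18·x + 4·y + 158 = 0 ∩ |ED|² = 5317636/19125]
   → E = (13537/1275, 3518/425)
5. C_x = 4187/425  [2·signedArea(CEB) = 0 ∩ EA · CB = -386984/6375]
6. C_y = 2054/425  [2·signedArea(CEB) = 0 ∩ EA · CB = -386984/6375]
   → C = (4187/425, 2054/425)

A = (691/85, -248/85)
C = (4187/425, 2054/425)
E = (13537/1275, 3518/425)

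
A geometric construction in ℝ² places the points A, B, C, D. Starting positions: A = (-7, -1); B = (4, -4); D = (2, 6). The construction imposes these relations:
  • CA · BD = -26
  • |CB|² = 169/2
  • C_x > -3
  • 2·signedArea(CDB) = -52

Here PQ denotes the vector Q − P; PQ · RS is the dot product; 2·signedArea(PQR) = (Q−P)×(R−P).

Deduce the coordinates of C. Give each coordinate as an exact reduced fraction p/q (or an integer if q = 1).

1. C_x = -5/2  [CA · BD = -26 ∩ 2·signedArea(CDB) = -52]
2. C_y = 5/2  [CA · BD = -26 ∩ 2·signedArea(CDB) = -52]
   → C = (-5/2, 5/2)

C = (-5/2, 5/2)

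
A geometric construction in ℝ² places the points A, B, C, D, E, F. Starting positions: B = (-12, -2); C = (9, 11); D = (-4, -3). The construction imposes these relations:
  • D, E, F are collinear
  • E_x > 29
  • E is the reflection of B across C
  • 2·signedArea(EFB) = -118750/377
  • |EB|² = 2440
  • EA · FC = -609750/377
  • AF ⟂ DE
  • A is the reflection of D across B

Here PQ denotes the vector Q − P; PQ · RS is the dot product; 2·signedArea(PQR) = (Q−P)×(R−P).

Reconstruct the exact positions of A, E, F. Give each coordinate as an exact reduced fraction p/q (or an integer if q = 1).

1. A_x = -20  [A is the reflection of D across B]
2. A_y = -1  [A is the reflection of D across B]
   → A = (-20, -1)
3. E_x = 30  [E is the reflection of B across C]
4. E_y = 24  [E is the reflection of B across C]
   → E = (30, 24)
5. F_x = -4840/377  [D, E, F are collinear ∩ AF ⟂ DE]
6. F_y = -3777/377  [D, E, F are collinear ∩ AF ⟂ DE]
   → F = (-4840/377, -3777/377)

A = (-20, -1)
E = (30, 24)
F = (-4840/377, -3777/377)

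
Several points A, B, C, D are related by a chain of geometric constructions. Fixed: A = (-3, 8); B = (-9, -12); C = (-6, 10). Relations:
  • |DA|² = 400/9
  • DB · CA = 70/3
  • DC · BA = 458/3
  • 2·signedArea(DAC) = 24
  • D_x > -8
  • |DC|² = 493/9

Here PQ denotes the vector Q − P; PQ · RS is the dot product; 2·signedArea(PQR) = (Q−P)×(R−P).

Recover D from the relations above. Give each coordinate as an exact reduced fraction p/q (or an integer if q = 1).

D = (-7, 8/3)

1. D_x = -7  [DC · BA = 458/3 ∩ DB · CA = 70/3]
2. D_y = 8/3  [DC · BA = 458/3 ∩ DB · CA = 70/3]
   → D = (-7, 8/3)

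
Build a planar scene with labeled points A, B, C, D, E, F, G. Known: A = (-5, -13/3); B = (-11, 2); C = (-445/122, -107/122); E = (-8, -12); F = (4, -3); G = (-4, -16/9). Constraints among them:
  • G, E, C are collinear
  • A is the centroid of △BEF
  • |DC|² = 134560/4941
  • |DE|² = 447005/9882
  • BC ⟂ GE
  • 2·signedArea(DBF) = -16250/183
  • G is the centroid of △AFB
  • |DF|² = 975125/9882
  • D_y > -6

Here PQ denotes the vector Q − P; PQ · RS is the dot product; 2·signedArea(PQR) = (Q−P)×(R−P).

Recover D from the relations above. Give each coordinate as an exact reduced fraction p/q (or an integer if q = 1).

D = (-677/122, -6299/1098)

1. D_x = -677/122  [line 5·x + 15·y + 20825/183 = 0 ∩ |DF|² = 975125/9882]
2. D_y = -6299/1098  [line 5·x + 15·y + 20825/183 = 0 ∩ |DF|² = 975125/9882]
   → D = (-677/122, -6299/1098)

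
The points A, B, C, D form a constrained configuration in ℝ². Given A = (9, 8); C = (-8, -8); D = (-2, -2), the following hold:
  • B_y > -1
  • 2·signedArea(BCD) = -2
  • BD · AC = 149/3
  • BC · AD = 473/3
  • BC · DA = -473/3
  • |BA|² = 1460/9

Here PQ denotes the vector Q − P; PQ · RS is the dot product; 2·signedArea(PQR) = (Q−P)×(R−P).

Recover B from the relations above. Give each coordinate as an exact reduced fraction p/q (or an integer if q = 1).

1. B_x = -1/3  [BD · AC = 149/3 ∩ BC · AD = 473/3]
2. B_y = -2/3  [BD · AC = 149/3 ∩ BC · AD = 473/3]
   → B = (-1/3, -2/3)

B = (-1/3, -2/3)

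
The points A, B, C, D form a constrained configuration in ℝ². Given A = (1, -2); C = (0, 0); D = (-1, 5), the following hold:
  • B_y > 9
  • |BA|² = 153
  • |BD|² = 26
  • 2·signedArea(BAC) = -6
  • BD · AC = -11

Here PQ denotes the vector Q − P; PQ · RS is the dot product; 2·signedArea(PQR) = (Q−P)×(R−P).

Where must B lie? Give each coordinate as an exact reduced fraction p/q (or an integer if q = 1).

B = (-2, 10)

1. B_x = -2  [2·signedArea(BAC) = -6 ∩ BD · AC = -11]
2. B_y = 10  [2·signedArea(BAC) = -6 ∩ BD · AC = -11]
   → B = (-2, 10)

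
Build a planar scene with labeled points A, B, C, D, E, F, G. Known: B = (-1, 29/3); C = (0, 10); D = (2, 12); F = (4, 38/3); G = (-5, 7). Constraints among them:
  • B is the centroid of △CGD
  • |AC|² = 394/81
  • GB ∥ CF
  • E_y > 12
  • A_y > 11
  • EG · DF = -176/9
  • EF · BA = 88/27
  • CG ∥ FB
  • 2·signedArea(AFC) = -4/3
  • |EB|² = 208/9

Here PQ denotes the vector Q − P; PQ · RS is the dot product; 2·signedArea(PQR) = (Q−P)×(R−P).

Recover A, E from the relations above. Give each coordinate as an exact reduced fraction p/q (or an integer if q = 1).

A = (5/3, 103/9)
E = (3, 37/3)

1. A_x = 5/3  [line 8/3·x + -4·y + 124/3 = 0 ∩ |AC|² = 394/81]
2. A_y = 103/9  [line 8/3·x + -4·y + 124/3 = 0 ∩ |AC|² = 394/81]
   → A = (5/3, 103/9)
3. E_x = 3  [EF · BA = 88/27 ∩ EG · DF = -176/9]
4. E_y = 37/3  [EF · BA = 88/27 ∩ EG · DF = -176/9]
   → E = (3, 37/3)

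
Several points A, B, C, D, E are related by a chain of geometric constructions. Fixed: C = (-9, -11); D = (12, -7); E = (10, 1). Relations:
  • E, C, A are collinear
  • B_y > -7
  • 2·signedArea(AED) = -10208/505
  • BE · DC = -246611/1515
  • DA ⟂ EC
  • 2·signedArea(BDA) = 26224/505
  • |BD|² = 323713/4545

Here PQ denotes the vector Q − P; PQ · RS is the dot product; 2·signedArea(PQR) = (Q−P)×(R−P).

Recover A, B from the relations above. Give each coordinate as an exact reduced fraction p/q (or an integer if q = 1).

A = (3948/505, -191/505)
B = (1821/505, -9281/1515)

1. A_x = 3948/505  [E, C, A are collinear ∩ DA ⟂ EC]
2. A_y = -191/505  [E, C, A are collinear ∩ DA ⟂ EC]
   → A = (3948/505, -191/505)
3. B_x = 1821/505  [2·signedArea(BDA) = 26224/505 ∩ BE · DC = -246611/1515]
4. B_y = -9281/1515  [2·signedArea(BDA) = 26224/505 ∩ BE · DC = -246611/1515]
   → B = (1821/505, -9281/1515)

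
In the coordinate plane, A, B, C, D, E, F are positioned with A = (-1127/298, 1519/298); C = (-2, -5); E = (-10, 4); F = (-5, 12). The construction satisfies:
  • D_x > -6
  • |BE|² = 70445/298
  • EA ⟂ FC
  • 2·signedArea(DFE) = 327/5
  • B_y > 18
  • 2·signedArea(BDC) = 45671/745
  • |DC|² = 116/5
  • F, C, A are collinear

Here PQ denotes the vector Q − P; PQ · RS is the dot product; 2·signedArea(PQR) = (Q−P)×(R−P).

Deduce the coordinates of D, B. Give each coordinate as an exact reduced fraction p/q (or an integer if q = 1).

1. D_x = -26/5  [line 8·x + -5·y + 173/5 = 0 ∩ |DC|² = 116/5]
2. D_y = -7/5  [line 8·x + -5·y + 173/5 = 0 ∩ |DC|² = 116/5]
   → D = (-26/5, -7/5)
3. B_x = -1853/298  [line 18/5·x + 16/5·y + -28387/745 = 0 ∩ |BE|² = 70445/298]
4. B_y = 5633/298  [line 18/5·x + 16/5·y + -28387/745 = 0 ∩ |BE|² = 70445/298]
   → B = (-1853/298, 5633/298)

B = (-1853/298, 5633/298)
D = (-26/5, -7/5)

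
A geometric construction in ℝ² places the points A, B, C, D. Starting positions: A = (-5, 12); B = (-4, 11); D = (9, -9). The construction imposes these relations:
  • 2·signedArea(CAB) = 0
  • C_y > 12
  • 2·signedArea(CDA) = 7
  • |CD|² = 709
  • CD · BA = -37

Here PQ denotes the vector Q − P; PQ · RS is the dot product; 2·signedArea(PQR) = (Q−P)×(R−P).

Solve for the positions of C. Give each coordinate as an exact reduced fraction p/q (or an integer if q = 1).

1. C_x = -6  [2·signedArea(CAB) = 0 ∩ 2·signedArea(CDA) = 7]
2. C_y = 13  [2·signedArea(CAB) = 0 ∩ 2·signedArea(CDA) = 7]
   → C = (-6, 13)

C = (-6, 13)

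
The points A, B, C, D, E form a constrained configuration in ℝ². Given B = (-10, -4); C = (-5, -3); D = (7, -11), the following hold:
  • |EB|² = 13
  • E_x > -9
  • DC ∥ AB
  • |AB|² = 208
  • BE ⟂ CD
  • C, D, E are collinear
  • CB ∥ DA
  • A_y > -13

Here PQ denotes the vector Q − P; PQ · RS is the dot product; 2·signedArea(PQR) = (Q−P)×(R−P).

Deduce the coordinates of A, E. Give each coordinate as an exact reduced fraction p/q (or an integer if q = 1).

A = (2, -12)
E = (-8, -1)

1. A_x = 2  [DC ∥ AB ∩ CB ∥ DA]
2. A_y = -12  [DC ∥ AB ∩ CB ∥ DA]
   → A = (2, -12)
3. E_x = -8  [C, D, E are collinear ∩ BE ⟂ CD]
4. E_y = -1  [C, D, E are collinear ∩ BE ⟂ CD]
   → E = (-8, -1)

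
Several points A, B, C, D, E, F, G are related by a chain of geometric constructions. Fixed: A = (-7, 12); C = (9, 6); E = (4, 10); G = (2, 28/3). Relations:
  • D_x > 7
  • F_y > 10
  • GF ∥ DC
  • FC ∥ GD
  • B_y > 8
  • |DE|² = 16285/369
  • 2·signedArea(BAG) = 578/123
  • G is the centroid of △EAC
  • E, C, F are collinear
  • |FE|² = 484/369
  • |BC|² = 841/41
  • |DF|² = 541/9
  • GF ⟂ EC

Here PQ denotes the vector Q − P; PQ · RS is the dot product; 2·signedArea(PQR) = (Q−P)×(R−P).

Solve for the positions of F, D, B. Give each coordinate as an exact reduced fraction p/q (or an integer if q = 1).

B = (224/41, 362/41)
D = (971/123, 568/123)
F = (382/123, 1318/123)

1. F_x = 382/123  [E, C, F are collinear ∩ GF ⟂ EC]
2. F_y = 1318/123  [E, C, F are collinear ∩ GF ⟂ EC]
   → F = (382/123, 1318/123)
3. D_x = 971/123  [GF ∥ DC ∩ FC ∥ GD]
4. D_y = 568/123  [GF ∥ DC ∩ FC ∥ GD]
   → D = (971/123, 568/123)
5. B_x = 224/41  [line 8/3·x + 9·y + -11566/123 = 0 ∩ |BC|² = 841/41]
6. B_y = 362/41  [line 8/3·x + 9·y + -11566/123 = 0 ∩ |BC|² = 841/41]
   → B = (224/41, 362/41)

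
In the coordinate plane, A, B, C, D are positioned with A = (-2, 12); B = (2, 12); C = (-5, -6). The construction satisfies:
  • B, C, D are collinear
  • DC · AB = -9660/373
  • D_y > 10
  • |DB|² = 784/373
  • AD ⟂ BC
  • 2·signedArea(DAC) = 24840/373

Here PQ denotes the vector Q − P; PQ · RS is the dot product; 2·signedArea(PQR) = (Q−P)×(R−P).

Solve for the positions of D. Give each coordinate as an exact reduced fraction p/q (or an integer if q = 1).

D = (550/373, 3972/373)

1. D_x = 550/373  [B, C, D are collinear ∩ AD ⟂ BC]
2. D_y = 3972/373  [B, C, D are collinear ∩ AD ⟂ BC]
   → D = (550/373, 3972/373)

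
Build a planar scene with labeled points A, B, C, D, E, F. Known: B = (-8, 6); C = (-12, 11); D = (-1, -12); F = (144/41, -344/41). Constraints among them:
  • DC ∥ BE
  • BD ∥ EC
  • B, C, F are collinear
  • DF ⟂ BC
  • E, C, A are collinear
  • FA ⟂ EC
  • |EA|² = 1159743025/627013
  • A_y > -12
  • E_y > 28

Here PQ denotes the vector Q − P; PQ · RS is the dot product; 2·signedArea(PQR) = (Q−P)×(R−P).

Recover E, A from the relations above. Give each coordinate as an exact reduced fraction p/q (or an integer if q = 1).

1. E_x = -19  [BD ∥ EC ∩ DC ∥ BE]
2. E_y = 29  [BD ∥ EC ∩ DC ∥ BE]
   → E = (-19, 29)
3. A_x = -52182/15293  [E, C, A are collinear ∩ FA ⟂ EC]
4. A_y = -169493/15293  [E, C, A are collinear ∩ FA ⟂ EC]
   → A = (-52182/15293, -169493/15293)

A = (-52182/15293, -169493/15293)
E = (-19, 29)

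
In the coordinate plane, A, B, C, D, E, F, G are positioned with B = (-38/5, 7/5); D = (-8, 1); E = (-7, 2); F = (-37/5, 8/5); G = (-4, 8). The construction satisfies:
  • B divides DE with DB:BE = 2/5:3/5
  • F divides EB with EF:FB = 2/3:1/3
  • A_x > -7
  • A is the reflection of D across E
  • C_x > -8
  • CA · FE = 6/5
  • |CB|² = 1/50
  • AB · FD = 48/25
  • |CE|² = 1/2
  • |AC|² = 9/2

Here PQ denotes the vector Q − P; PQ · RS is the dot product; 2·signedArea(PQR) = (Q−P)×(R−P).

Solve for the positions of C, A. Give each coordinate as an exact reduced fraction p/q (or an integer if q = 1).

1. A_x = -6  [A is the reflection of D across E]
2. A_y = 3  [A is the reflection of D across E]
   → A = (-6, 3)
3. C_x = -15/2  [line -2/5·x + -2/5·y + -12/5 = 0 ∩ |CE|² = 1/2]
4. C_y = 3/2  [line -2/5·x + -2/5·y + -12/5 = 0 ∩ |CE|² = 1/2]
   → C = (-15/2, 3/2)

A = (-6, 3)
C = (-15/2, 3/2)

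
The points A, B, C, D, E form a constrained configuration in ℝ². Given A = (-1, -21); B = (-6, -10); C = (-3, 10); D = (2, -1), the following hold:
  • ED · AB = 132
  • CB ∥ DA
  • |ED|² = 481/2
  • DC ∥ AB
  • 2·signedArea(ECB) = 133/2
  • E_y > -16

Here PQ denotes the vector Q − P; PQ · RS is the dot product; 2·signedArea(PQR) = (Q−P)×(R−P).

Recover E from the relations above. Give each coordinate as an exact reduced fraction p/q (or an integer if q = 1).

E = (-7/2, -31/2)

1. E_x = -7/2  [ED · AB = 132 ∩ 2·signedArea(ECB) = 133/2]
2. E_y = -31/2  [ED · AB = 132 ∩ 2·signedArea(ECB) = 133/2]
   → E = (-7/2, -31/2)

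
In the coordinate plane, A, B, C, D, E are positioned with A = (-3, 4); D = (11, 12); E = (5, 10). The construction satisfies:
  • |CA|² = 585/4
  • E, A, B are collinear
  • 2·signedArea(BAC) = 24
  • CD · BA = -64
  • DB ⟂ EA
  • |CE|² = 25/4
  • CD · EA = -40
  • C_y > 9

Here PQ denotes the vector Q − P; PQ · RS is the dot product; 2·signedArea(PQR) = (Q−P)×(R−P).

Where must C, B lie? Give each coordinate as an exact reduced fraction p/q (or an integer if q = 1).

B = (49/5, 68/5)
C = (15/2, 10)

1. B_x = 49/5  [E, A, B are collinear ∩ DB ⟂ EA]
2. B_y = 68/5  [E, A, B are collinear ∩ DB ⟂ EA]
   → B = (49/5, 68/5)
3. C_x = 15/2  [CD · BA = -64 ∩ 2·signedArea(BAC) = 24]
4. C_y = 10  [CD · BA = -64 ∩ 2·signedArea(BAC) = 24]
   → C = (15/2, 10)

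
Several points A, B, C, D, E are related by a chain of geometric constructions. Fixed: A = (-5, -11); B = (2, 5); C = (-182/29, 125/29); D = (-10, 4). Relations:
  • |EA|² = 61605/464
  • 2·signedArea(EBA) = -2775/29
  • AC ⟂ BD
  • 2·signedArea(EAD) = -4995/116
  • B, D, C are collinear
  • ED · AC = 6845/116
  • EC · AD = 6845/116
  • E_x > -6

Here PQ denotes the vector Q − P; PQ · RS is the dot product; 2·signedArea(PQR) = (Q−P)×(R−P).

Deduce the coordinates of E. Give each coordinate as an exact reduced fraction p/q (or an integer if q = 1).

E = (-691/116, 14/29)

1. E_x = -691/116  [2·signedArea(EAD) = -4995/116 ∩ ED · AC = 6845/116]
2. E_y = 14/29  [2·signedArea(EAD) = -4995/116 ∩ ED · AC = 6845/116]
   → E = (-691/116, 14/29)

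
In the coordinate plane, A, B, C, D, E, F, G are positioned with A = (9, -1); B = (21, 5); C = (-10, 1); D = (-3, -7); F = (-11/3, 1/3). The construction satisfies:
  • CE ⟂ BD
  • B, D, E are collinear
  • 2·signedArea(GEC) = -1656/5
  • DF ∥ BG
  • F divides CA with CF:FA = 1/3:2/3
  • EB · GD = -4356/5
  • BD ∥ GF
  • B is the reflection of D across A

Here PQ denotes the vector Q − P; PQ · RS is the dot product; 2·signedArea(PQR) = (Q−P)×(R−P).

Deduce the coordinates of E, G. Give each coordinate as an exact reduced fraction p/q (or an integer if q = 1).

1. E_x = -27/5  [B, D, E are collinear ∩ CE ⟂ BD]
2. E_y = -41/5  [B, D, E are collinear ∩ CE ⟂ BD]
   → E = (-27/5, -41/5)
3. G_x = 61/3  [BD ∥ GF ∩ DF ∥ BG]
4. G_y = 37/3  [BD ∥ GF ∩ DF ∥ BG]
   → G = (61/3, 37/3)

E = (-27/5, -41/5)
G = (61/3, 37/3)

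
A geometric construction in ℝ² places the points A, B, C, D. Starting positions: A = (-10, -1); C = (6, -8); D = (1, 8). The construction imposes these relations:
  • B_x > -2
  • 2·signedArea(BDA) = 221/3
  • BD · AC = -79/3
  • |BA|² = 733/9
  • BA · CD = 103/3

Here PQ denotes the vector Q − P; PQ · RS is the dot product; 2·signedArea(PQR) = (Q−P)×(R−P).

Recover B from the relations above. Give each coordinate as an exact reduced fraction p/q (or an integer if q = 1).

B = (-1, -1/3)

1. B_x = -1  [2·signedArea(BDA) = 221/3 ∩ BD · AC = -79/3]
2. B_y = -1/3  [2·signedArea(BDA) = 221/3 ∩ BD · AC = -79/3]
   → B = (-1, -1/3)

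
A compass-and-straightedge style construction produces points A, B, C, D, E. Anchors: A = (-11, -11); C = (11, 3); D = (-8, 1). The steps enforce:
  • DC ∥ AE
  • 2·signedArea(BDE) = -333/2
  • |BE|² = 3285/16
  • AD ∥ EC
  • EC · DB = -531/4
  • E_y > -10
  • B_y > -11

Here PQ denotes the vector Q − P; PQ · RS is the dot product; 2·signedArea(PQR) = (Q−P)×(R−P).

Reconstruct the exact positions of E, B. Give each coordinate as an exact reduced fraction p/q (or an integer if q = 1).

1. E_x = 8  [AD ∥ EC ∩ DC ∥ AE]
2. E_y = -9  [AD ∥ EC ∩ DC ∥ AE]
   → E = (8, -9)
3. B_x = -25/4  [2·signedArea(BDE) = -333/2 ∩ EC · DB = -531/4]
4. B_y = -21/2  [2·signedArea(BDE) = -333/2 ∩ EC · DB = -531/4]
   → B = (-25/4, -21/2)

B = (-25/4, -21/2)
E = (8, -9)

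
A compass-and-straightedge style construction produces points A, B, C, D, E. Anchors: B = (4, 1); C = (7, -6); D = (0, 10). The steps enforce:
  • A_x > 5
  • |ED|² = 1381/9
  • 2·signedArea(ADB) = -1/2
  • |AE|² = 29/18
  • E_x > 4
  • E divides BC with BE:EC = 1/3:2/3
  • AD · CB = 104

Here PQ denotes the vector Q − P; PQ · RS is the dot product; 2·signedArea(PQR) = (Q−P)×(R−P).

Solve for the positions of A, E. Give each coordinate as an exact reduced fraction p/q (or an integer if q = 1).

1. A_x = 11/2  [AD · CB = 104 ∩ 2·signedArea(ADB) = -1/2]
2. A_y = -5/2  [AD · CB = 104 ∩ 2·signedArea(ADB) = -1/2]
   → A = (11/2, -5/2)
3. E_x = 5  [E divides BC with BE:EC = 1/3:2/3]
4. E_y = -4/3  [E divides BC with BE:EC = 1/3:2/3]
   → E = (5, -4/3)

A = (11/2, -5/2)
E = (5, -4/3)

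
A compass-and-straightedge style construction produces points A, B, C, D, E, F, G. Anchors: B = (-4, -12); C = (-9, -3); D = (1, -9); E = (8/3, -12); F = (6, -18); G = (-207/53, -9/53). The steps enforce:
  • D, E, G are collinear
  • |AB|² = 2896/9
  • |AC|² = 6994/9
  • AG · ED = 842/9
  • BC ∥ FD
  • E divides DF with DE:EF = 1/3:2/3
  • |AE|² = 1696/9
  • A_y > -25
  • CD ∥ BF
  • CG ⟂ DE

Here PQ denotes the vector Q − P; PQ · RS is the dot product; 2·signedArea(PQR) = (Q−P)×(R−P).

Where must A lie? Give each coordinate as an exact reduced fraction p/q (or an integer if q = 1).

A = (28/3, -24)

1. A_x = 28/3  [line 5/3·x + -3·y + -788/9 = 0 ∩ |AC|² = 6994/9]
2. A_y = -24  [line 5/3·x + -3·y + -788/9 = 0 ∩ |AC|² = 6994/9]
   → A = (28/3, -24)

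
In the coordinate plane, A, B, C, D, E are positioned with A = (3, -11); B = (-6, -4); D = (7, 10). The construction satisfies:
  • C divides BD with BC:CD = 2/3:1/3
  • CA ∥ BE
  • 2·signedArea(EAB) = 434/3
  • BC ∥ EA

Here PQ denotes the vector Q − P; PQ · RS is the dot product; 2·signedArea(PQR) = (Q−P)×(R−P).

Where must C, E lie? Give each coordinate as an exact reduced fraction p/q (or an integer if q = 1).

1. C_x = 8/3  [C divides BD with BC:CD = 2/3:1/3]
2. C_y = 16/3  [C divides BD with BC:CD = 2/3:1/3]
   → C = (8/3, 16/3)
3. E_x = -17/3  [BC ∥ EA ∩ CA ∥ BE]
4. E_y = -61/3  [BC ∥ EA ∩ CA ∥ BE]
   → E = (-17/3, -61/3)

C = (8/3, 16/3)
E = (-17/3, -61/3)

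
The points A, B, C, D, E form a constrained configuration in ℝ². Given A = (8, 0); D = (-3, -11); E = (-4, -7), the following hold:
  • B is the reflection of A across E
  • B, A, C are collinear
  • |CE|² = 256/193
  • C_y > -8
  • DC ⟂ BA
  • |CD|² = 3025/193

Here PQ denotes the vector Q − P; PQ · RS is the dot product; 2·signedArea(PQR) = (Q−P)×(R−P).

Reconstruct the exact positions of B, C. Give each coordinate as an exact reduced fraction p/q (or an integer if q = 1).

1. B_x = -16  [B is the reflection of A across E]
2. B_y = -14  [B is the reflection of A across E]
   → B = (-16, -14)
3. C_x = -964/193  [B, A, C are collinear ∩ DC ⟂ BA]
4. C_y = -1463/193  [B, A, C are collinear ∩ DC ⟂ BA]
   → C = (-964/193, -1463/193)

B = (-16, -14)
C = (-964/193, -1463/193)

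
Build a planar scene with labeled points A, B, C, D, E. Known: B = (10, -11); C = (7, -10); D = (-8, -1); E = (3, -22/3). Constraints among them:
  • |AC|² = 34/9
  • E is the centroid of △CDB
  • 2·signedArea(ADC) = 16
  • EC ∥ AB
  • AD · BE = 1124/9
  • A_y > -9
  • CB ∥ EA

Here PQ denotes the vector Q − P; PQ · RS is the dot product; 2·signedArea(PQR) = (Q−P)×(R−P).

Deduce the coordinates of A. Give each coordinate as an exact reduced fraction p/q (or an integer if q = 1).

1. A_x = 6  [EC ∥ AB ∩ CB ∥ EA]
2. A_y = -25/3  [EC ∥ AB ∩ CB ∥ EA]
   → A = (6, -25/3)

A = (6, -25/3)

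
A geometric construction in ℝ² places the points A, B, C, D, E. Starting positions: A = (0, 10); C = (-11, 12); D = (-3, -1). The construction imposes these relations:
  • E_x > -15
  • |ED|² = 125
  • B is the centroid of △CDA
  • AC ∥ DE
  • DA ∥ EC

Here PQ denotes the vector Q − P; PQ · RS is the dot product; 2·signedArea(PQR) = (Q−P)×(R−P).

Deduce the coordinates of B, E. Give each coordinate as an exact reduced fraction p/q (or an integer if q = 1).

1. B_x = -14/3  [B is the centroid of △CDA]
2. B_y = 7  [B is the centroid of △CDA]
   → B = (-14/3, 7)
3. E_x = -14  [DA ∥ EC ∩ AC ∥ DE]
4. E_y = 1  [DA ∥ EC ∩ AC ∥ DE]
   → E = (-14, 1)

B = (-14/3, 7)
E = (-14, 1)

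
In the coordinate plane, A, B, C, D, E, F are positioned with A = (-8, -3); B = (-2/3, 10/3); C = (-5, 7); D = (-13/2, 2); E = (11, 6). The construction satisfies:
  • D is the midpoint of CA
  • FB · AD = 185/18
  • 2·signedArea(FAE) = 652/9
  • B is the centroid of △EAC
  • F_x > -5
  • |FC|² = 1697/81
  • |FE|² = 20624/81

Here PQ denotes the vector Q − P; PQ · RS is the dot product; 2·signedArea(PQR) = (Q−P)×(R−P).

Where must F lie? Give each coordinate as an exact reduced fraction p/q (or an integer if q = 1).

F = (-41/9, 22/9)

1. F_x = -41/9  [2·signedArea(FAE) = 652/9 ∩ FB · AD = 185/18]
2. F_y = 22/9  [2·signedArea(FAE) = 652/9 ∩ FB · AD = 185/18]
   → F = (-41/9, 22/9)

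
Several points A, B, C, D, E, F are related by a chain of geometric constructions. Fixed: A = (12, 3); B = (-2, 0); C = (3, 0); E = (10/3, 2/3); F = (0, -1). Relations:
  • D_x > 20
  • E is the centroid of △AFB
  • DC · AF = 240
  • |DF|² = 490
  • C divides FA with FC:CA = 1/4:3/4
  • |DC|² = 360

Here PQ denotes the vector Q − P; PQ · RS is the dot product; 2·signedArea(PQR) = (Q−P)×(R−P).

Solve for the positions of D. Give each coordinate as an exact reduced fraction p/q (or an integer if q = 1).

D = (21, 6)

1. D_x = 21  [line 12·x + 4·y + -276 = 0 ∩ |DC|² = 360]
2. D_y = 6  [line 12·x + 4·y + -276 = 0 ∩ |DC|² = 360]
   → D = (21, 6)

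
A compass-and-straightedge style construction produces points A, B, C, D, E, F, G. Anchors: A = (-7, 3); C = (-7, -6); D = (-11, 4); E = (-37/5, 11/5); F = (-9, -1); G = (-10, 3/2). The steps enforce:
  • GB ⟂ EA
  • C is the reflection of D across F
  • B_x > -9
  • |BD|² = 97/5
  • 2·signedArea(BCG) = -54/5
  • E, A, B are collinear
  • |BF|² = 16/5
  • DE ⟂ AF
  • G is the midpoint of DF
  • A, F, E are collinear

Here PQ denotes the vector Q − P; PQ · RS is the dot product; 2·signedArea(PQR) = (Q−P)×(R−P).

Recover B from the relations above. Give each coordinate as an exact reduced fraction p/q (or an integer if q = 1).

1. B_x = -41/5  [E, A, B are collinear ∩ GB ⟂ EA]
2. B_y = 3/5  [E, A, B are collinear ∩ GB ⟂ EA]
   → B = (-41/5, 3/5)

B = (-41/5, 3/5)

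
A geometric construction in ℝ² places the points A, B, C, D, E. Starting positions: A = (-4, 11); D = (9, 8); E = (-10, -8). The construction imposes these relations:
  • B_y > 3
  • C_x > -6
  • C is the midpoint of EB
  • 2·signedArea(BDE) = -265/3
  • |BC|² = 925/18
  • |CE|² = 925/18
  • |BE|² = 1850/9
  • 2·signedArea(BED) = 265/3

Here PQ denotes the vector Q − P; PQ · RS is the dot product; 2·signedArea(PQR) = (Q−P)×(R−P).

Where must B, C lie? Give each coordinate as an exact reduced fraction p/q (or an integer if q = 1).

B = (-5/3, 11/3)
C = (-35/6, -13/6)

1. B_x = -5/3  [line 16·x + -19·y + 289/3 = 0 ∩ |BE|² = 1850/9]
2. B_y = 11/3  [line 16·x + -19·y + 289/3 = 0 ∩ |BE|² = 1850/9]
   → B = (-5/3, 11/3)
3. C_x = -35/6  [C is the midpoint of EB]
4. C_y = -13/6  [C is the midpoint of EB]
   → C = (-35/6, -13/6)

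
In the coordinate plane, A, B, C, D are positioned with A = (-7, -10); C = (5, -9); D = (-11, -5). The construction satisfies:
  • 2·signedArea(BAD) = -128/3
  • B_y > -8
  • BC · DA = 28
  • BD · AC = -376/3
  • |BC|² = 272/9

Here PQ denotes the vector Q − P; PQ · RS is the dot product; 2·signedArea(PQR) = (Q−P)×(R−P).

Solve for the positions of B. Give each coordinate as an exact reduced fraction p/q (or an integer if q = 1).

B = (-1/3, -23/3)

1. B_x = -1/3  [BC · DA = 28 ∩ 2·signedArea(BAD) = -128/3]
2. B_y = -23/3  [BC · DA = 28 ∩ 2·signedArea(BAD) = -128/3]
   → B = (-1/3, -23/3)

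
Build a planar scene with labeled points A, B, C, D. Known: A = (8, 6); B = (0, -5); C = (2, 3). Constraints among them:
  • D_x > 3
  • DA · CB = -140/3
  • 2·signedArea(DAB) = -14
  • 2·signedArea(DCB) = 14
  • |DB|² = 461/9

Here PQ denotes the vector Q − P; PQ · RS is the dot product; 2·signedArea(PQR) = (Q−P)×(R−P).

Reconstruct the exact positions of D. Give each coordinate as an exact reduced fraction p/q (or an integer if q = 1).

1. D_x = 10/3  [2·signedArea(DCB) = 14 ∩ DA · CB = -140/3]
2. D_y = 4/3  [2·signedArea(DCB) = 14 ∩ DA · CB = -140/3]
   → D = (10/3, 4/3)

D = (10/3, 4/3)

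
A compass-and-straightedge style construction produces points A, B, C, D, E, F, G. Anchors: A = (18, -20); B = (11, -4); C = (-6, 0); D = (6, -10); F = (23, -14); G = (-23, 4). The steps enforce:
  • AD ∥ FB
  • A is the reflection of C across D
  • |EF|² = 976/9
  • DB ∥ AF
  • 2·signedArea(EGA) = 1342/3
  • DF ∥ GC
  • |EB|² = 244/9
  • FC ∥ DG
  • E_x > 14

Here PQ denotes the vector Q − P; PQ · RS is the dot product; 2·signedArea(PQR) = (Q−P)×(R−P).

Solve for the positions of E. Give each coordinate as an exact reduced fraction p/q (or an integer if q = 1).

E = (15, -22/3)

1. E_x = 15  [line 24·x + 41·y + -178/3 = 0 ∩ |EB|² = 244/9]
2. E_y = -22/3  [line 24·x + 41·y + -178/3 = 0 ∩ |EB|² = 244/9]
   → E = (15, -22/3)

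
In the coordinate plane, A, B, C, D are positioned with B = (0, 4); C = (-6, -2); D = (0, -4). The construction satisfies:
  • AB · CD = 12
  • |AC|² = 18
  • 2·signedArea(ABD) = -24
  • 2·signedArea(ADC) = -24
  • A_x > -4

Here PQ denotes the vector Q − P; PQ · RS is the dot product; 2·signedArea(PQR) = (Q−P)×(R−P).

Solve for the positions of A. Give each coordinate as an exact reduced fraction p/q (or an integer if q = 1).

A = (-3, 1)

1. A_x = -3  [AB · CD = 12 ∩ 2·signedArea(ADC) = -24]
2. A_y = 1  [AB · CD = 12 ∩ 2·signedArea(ADC) = -24]
   → A = (-3, 1)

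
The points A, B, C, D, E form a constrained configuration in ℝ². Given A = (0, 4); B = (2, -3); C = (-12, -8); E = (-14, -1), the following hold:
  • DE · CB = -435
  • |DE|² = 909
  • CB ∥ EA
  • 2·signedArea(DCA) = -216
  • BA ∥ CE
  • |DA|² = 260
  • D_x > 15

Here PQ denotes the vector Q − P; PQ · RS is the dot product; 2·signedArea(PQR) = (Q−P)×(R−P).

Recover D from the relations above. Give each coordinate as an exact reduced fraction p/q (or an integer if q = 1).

D = (16, 2)

1. D_x = 16  [DE · CB = -435 ∩ 2·signedArea(DCA) = -216]
2. D_y = 2  [DE · CB = -435 ∩ 2·signedArea(DCA) = -216]
   → D = (16, 2)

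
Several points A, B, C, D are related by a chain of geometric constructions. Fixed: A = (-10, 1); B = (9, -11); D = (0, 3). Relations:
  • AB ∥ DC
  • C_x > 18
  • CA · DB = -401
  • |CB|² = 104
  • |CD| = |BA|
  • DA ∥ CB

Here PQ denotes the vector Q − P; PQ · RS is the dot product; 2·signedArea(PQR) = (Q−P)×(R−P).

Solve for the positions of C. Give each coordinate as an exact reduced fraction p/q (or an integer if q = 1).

1. C_x = 19  [DA ∥ CB ∩ AB ∥ DC]
2. C_y = -9  [DA ∥ CB ∩ AB ∥ DC]
   → C = (19, -9)

C = (19, -9)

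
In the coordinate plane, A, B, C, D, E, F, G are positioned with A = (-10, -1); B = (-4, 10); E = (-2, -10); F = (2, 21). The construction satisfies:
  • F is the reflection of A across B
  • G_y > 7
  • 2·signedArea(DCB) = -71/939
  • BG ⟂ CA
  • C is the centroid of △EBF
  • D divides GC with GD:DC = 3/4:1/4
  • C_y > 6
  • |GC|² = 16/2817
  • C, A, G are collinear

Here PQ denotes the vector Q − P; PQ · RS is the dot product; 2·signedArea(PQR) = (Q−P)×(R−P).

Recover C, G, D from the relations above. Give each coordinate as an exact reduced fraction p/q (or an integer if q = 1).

1. C_x = -4/3  [C is the centroid of △EBF]
2. C_y = 7  [C is the centroid of △EBF]
   → C = (-4/3, 7)
3. G_x = -400/313  [C, A, G are collinear ∩ BG ⟂ CA]
4. G_y = 2207/313  [C, A, G are collinear ∩ BG ⟂ CA]
   → G = (-400/313, 2207/313)
5. D_x = -413/313  [D divides GC with GD:DC = 3/4:1/4]
6. D_y = 2195/313  [D divides GC with GD:DC = 3/4:1/4]
   → D = (-413/313, 2195/313)

C = (-4/3, 7)
D = (-413/313, 2195/313)
G = (-400/313, 2207/313)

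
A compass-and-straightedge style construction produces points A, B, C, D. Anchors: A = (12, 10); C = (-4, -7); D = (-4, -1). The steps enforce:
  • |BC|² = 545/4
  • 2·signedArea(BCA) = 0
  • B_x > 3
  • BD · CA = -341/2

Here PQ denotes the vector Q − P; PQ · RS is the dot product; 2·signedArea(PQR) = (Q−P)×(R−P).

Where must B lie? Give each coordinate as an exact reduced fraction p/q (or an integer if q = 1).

B = (4, 3/2)

1. B_x = 4  [2·signedArea(BCA) = 0 ∩ BD · CA = -341/2]
2. B_y = 3/2  [2·signedArea(BCA) = 0 ∩ BD · CA = -341/2]
   → B = (4, 3/2)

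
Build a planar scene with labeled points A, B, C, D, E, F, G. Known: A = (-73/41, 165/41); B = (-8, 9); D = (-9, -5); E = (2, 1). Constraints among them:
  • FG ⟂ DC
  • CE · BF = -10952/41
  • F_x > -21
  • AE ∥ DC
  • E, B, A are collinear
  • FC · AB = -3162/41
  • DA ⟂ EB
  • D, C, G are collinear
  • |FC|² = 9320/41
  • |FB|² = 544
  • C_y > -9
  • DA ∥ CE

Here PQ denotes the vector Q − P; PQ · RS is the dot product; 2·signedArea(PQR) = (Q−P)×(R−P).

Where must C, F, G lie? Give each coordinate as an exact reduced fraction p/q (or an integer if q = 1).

1. C_x = -214/41  [DA ∥ CE ∩ AE ∥ DC]
2. C_y = -329/41  [DA ∥ CE ∩ AE ∥ DC]
   → C = (-214/41, -329/41)
3. F_x = -20  [FC · AB = -3162/41 ∩ CE · BF = -10952/41]
4. F_y = -11  [FC · AB = -3162/41 ∩ CE · BF = -10952/41]
   → F = (-20, -11)
5. G_x = -524/41  [D, C, G are collinear ∩ FG ⟂ DC]
6. G_y = -81/41  [D, C, G are collinear ∩ FG ⟂ DC]
   → G = (-524/41, -81/41)

C = (-214/41, -329/41)
F = (-20, -11)
G = (-524/41, -81/41)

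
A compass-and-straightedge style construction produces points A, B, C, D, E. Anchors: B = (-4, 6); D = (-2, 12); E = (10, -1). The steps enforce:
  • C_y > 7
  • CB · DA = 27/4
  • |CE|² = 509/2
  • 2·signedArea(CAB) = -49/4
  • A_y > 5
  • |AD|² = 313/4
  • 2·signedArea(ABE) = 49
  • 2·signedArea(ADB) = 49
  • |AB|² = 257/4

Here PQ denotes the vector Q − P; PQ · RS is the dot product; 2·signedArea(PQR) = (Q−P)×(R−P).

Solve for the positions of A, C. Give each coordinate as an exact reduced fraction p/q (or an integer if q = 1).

A = (4, 11/2)
C = (-7/2, 15/2)

1. A_x = 4  [2·signedArea(ADB) = 49 ∩ 2·signedArea(ABE) = 49]
2. A_y = 11/2  [2·signedArea(ADB) = 49 ∩ 2·signedArea(ABE) = 49]
   → A = (4, 11/2)
3. C_x = -7/2  [2·signedArea(CAB) = -49/4 ∩ CB · DA = 27/4]
4. C_y = 15/2  [2·signedArea(CAB) = -49/4 ∩ CB · DA = 27/4]
   → C = (-7/2, 15/2)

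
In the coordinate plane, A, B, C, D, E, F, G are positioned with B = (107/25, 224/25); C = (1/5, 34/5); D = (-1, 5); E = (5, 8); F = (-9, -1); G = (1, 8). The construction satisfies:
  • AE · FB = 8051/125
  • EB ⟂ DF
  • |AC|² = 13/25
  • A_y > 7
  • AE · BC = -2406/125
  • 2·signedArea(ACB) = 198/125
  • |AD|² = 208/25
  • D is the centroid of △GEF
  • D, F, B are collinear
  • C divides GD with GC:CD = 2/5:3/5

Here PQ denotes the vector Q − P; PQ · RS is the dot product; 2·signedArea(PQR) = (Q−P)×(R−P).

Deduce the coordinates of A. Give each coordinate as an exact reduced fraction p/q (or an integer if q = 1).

A = (3/5, 37/5)

1. A_x = 3/5  [2·signedArea(ACB) = 198/125 ∩ AE · BC = -2406/125]
2. A_y = 37/5  [2·signedArea(ACB) = 198/125 ∩ AE · BC = -2406/125]
   → A = (3/5, 37/5)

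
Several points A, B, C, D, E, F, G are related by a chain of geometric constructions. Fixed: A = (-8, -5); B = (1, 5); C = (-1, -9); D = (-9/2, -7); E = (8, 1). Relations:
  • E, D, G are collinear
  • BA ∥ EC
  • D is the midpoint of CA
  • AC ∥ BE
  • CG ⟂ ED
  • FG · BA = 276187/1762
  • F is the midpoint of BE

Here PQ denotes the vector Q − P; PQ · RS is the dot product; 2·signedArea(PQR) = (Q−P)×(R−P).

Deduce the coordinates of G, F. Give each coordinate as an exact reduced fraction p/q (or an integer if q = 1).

F = (9/2, 3)
G = (-2577/881, -5279/881)

1. G_x = -2577/881  [E, D, G are collinear ∩ CG ⟂ ED]
2. G_y = -5279/881  [E, D, G are collinear ∩ CG ⟂ ED]
   → G = (-2577/881, -5279/881)
3. F_x = 9/2  [F is the midpoint of BE]
4. F_y = 3  [F is the midpoint of BE]
   → F = (9/2, 3)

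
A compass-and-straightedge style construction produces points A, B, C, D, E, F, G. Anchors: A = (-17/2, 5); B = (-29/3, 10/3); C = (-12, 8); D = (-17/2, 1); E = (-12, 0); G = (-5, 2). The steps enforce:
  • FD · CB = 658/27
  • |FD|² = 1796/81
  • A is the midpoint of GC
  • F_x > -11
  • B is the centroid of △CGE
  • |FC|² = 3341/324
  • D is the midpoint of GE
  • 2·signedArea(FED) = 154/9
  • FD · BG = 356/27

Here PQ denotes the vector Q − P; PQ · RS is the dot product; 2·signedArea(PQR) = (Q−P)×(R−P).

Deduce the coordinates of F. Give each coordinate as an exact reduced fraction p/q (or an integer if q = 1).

F = (-181/18, 49/9)

1. F_x = -181/18  [2·signedArea(FED) = 154/9 ∩ FD · CB = 658/27]
2. F_y = 49/9  [2·signedArea(FED) = 154/9 ∩ FD · CB = 658/27]
   → F = (-181/18, 49/9)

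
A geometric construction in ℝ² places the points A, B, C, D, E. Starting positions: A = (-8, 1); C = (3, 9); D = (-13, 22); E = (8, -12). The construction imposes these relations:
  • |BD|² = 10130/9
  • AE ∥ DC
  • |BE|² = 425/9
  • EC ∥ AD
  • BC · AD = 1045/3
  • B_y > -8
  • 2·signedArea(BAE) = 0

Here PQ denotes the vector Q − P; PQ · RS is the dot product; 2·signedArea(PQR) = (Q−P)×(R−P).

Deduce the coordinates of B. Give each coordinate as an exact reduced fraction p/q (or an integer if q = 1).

B = (8/3, -23/3)

1. B_x = 8/3  [2·signedArea(BAE) = 0 ∩ BC · AD = 1045/3]
2. B_y = -23/3  [2·signedArea(BAE) = 0 ∩ BC · AD = 1045/3]
   → B = (8/3, -23/3)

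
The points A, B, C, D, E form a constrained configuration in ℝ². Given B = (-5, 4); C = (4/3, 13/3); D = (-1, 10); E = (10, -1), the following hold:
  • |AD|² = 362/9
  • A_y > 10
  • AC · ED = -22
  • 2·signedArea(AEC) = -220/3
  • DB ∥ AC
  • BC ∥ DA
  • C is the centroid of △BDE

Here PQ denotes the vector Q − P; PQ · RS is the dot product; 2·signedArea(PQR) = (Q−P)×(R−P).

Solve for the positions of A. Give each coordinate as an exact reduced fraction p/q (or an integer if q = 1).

1. A_x = 16/3  [DB ∥ AC ∩ BC ∥ DA]
2. A_y = 31/3  [DB ∥ AC ∩ BC ∥ DA]
   → A = (16/3, 31/3)

A = (16/3, 31/3)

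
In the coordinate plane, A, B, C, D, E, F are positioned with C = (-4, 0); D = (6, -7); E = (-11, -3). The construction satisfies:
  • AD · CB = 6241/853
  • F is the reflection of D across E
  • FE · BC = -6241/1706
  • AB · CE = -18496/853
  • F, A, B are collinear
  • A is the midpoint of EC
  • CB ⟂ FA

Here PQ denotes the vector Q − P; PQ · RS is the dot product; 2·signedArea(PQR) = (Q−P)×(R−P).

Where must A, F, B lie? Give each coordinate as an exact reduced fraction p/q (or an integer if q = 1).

A = (-15/2, -3/2)
B = (-7219/1706, -3239/1706)
F = (-28, 1)

1. A_x = -15/2  [A is the midpoint of EC]
2. A_y = -3/2  [A is the midpoint of EC]
   → A = (-15/2, -3/2)
3. F_x = -28  [F is the reflection of D across E]
4. F_y = 1  [F is the reflection of D across E]
   → F = (-28, 1)
5. B_x = -7219/1706  [F, A, B are collinear ∩ CB ⟂ FA]
6. B_y = -3239/1706  [F, A, B are collinear ∩ CB ⟂ FA]
   → B = (-7219/1706, -3239/1706)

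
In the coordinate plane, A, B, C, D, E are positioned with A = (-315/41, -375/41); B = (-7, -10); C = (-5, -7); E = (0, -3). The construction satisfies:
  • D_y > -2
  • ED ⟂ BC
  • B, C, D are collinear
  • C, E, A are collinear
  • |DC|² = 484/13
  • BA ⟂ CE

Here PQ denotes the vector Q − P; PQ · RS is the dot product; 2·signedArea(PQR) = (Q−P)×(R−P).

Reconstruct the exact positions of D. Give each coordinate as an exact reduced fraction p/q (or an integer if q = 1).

D = (-21/13, -25/13)

1. D_x = -21/13  [B, C, D are collinear ∩ ED ⟂ BC]
2. D_y = -25/13  [B, C, D are collinear ∩ ED ⟂ BC]
   → D = (-21/13, -25/13)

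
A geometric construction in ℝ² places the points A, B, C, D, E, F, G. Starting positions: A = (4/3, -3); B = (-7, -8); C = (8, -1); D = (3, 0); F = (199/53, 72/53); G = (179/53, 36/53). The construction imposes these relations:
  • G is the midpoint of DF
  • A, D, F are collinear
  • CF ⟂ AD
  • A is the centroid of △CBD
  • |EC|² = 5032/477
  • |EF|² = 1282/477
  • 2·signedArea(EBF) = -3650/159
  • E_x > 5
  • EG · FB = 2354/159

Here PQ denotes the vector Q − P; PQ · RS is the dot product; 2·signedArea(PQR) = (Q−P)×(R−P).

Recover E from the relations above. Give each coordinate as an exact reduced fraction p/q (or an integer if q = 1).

1. E_x = 802/159  [2·signedArea(EBF) = -3650/159 ∩ EG · FB = 2354/159]
2. E_y = 55/159  [2·signedArea(EBF) = -3650/159 ∩ EG · FB = 2354/159]
   → E = (802/159, 55/159)

E = (802/159, 55/159)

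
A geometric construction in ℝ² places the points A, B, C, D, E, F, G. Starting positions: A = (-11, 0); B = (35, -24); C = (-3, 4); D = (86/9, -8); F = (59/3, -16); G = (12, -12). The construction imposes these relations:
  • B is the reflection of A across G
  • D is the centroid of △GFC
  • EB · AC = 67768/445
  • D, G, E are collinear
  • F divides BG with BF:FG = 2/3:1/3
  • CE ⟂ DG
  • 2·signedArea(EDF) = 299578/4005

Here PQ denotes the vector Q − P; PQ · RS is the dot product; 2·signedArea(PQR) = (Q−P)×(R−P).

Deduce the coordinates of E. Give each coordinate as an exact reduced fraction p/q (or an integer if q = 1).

E = (357/445, 2814/445)

1. E_x = 357/445  [D, G, E are collinear ∩ CE ⟂ DG]
2. E_y = 2814/445  [D, G, E are collinear ∩ CE ⟂ DG]
   → E = (357/445, 2814/445)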